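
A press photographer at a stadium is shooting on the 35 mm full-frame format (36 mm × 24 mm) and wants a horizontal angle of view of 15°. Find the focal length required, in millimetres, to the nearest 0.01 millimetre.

136.72 mm

From α = 2·arctan(w/2f) we get f = w / (2·tan(α/2)).
With w = 36 mm and α/2 = 7.5°, tan(α/2) ≈ 0.13165, so f ≈ 36 / 0.26330 ≈ 136.7236 mm.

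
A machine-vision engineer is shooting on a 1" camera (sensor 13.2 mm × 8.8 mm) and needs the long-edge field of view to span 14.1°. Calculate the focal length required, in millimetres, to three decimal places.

53.368 mm

From α = 2·arctan(w/2f) we get f = w / (2·tan(α/2)).
With w = 13.2 mm and α/2 = 7.05°, tan(α/2) ≈ 0.12367, so f ≈ 13.2 / 0.24734 ≈ 53.3676 mm.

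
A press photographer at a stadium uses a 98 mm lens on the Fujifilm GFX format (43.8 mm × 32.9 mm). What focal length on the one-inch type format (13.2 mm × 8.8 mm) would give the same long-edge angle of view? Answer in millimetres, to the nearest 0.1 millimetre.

29.5 mm

Equal angle of view means equal width/f ratio, so f₂ = f₁ · (width₂/width₁) = 98 × 13.2/43.8.
f₂ = 98 × 0.30137 ≈ 29.534 mm.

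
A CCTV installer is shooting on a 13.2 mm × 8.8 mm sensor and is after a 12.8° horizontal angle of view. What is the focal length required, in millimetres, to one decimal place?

From α = 2·arctan(w/2f) we get f = w / (2·tan(α/2)).
With w = 13.2 mm and α/2 = 6.4°, tan(α/2) ≈ 0.11217, so f ≈ 13.2 / 0.22434 ≈ 58.8403 mm.

58.8 mm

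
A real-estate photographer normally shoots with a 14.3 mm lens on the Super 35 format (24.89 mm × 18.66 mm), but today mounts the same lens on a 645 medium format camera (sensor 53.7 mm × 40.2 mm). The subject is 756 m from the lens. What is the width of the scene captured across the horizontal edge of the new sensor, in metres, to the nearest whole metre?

The focal length stays 14.3 mm; the relevant sensor dimension is now w = 53.7 mm. Object distance dₒ = 756 m = 756000 mm.
Thin-lens field width W = w·(dₒ − f)/f = 53.7 × (756000 − 14.3)/14.3 ≈ 2838911.335 mm = 2838.91 m.

2839 m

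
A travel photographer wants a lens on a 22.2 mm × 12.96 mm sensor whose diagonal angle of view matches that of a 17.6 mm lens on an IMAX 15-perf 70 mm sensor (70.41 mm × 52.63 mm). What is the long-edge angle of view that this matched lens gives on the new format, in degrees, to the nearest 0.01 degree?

Sensor diagonal = √(70.41² + 52.63²) = √7727.4850 ≈ 87.9061 mm.
Sensor diagonal = √(22.2² + 12.96²) = √660.8016 ≈ 25.7061 mm.
Equal diagonal AOV ⇒ f₂ = f₁ · 25.7061/87.9061 = 17.6 × 0.29243 ≈ 5.1467 mm.
Long-edge AOV on the new format = 2·arctan(22.2 / (2 × 5.1467)) = 2·arctan(2.15672) ≈ 130.2488°.

130.25°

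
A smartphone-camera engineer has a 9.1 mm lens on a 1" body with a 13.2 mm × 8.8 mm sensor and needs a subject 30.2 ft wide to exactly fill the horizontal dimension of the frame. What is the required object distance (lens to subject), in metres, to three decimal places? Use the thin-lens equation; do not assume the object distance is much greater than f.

6.355 m

W: 30.2 ft × 304.8 mm/ft = 9204.96 mm.
Magnification m = w/W = dᵢ/dₒ; combined with 1/f = 1/dₒ + 1/dᵢ this gives dₒ = f·(1 + W/w).
dₒ = 9.1 mm × (1 + 9204.96/13.2) = 9.1 × 698.3454 ≈ 6354.943 mm = 6.35494 m.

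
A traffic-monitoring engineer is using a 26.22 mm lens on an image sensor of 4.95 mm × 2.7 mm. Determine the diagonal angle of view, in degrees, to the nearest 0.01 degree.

Sensor diagonal = √(4.95² + 2.7²) = √31.7925 ≈ 5.6385 mm.
Angle of view α = 2·arctan(d/2f) with d = 5.6385 mm and f = 26.22 mm.
d/2f = 0.10752; arctan(0.10752) ≈ 6.1370°, so α ≈ 12.2740°.

12.27°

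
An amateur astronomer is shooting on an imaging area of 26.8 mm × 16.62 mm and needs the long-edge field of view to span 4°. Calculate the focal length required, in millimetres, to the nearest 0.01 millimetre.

From α = 2·arctan(w/2f) we get f = w / (2·tan(α/2)).
With w = 26.8 mm and α/2 = 2°, tan(α/2) ≈ 0.03492, so f ≈ 26.8 / 0.06984 ≈ 383.7258 mm.

383.73 mm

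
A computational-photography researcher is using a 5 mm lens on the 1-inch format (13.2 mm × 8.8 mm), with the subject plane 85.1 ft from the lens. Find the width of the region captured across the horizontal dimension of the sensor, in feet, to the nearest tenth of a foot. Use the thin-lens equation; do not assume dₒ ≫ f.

dₒ: 85.1 ft × 304.8 mm/ft = 25938.48 mm.
Similar triangles through the lens centre give W/dₒ = w/dᵢ; with 1/f = 1/dₒ + 1/dᵢ this gives W = w·(dₒ − f)/f.
W = 13.2 mm × (25938.5 − 5) / 5 = 13.2 × 5186.6958 ≈ 68464.385 mm = 68464.385/304.8 ft = 224.621 ft.

224.6 ft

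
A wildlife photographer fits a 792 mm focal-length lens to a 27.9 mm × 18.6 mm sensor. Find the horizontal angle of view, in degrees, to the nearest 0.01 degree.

Angle of view α = 2·arctan(w/2f) with w = 27.9 mm and f = 792 mm.
w/2f = 0.01761; arctan(0.01761) ≈ 1.0091°, so α ≈ 2.0182°.

2.02°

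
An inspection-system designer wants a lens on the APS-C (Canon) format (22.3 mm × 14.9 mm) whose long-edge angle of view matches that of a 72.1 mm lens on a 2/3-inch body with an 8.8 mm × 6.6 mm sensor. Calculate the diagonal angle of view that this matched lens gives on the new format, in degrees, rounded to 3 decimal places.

Equal long-edge AOV ⇒ f₂ = f₁ · 22.3/8.8 = 72.1 × 2.53409 ≈ 182.7080 mm.
Sensor diagonal = √(22.3² + 14.9²) = √719.3000 ≈ 26.8198 mm.
Diagonal AOV on the new format = 2·arctan(26.8198 / (2 × 182.7080)) = 2·arctan(0.07340) ≈ 8.3954°.

8.395°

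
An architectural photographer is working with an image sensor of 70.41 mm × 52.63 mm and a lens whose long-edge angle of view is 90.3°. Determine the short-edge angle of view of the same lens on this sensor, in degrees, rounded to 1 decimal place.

73.8°

From the long-edge AOV: f = 70.41 / (2·tan(45.15°)) = 70.41 / 2.01050 ≈ 35.0211 mm.
Short-edge AOV = 2·arctan(52.63 / (2 × 35.0211)) = 2·arctan(0.75140) ≈ 73.8426°.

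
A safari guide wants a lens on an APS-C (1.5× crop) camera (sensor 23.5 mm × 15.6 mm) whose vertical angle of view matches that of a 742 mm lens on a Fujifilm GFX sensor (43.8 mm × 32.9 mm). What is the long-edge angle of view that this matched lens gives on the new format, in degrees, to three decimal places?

Equal vertical AOV ⇒ f₂ = f₁ · 15.6/32.9 = 742 × 0.47416 ≈ 351.8298 mm.
Long-edge AOV on the new format = 2·arctan(23.5 / (2 × 351.8298)) = 2·arctan(0.03340) ≈ 3.8256°.

3.826°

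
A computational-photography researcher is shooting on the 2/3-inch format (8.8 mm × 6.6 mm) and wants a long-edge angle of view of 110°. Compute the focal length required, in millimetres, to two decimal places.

From α = 2·arctan(w/2f) we get f = w / (2·tan(α/2)).
With w = 8.8 mm and α/2 = 55°, tan(α/2) ≈ 1.42815, so f ≈ 8.8 / 2.85630 ≈ 3.0809 mm.

3.08 mm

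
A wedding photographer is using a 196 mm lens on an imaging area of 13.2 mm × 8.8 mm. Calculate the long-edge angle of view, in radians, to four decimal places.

0.0673 rad

Angle of view α = 2·arctan(w/2f) with w = 13.2 mm and f = 196 mm.
w/2f = 0.03367; arctan(0.03367) ≈ 0.0337 rad, so α ≈ 0.0673 rad.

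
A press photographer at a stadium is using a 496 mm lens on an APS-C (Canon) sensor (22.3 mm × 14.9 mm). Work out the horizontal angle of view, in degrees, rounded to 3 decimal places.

Angle of view α = 2·arctan(w/2f) with w = 22.3 mm and f = 496 mm.
w/2f = 0.02248; arctan(0.02248) ≈ 1.2878°, so α ≈ 2.5756°.

2.576°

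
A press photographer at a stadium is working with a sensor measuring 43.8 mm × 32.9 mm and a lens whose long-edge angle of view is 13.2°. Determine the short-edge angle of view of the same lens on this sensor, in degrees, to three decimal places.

From the long-edge AOV: f = 43.8 / (2·tan(6.6°)) = 43.8 / 0.23141 ≈ 189.2762 mm.
Short-edge AOV = 2·arctan(32.9 / (2 × 189.2762)) = 2·arctan(0.08691) ≈ 9.9342°.

9.934°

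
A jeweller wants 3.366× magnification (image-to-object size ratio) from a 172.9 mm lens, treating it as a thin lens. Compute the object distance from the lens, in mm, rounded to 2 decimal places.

224.27 mm

With m = dᵢ/dₒ and 1/f = 1/dₒ + 1/dᵢ, substituting dᵢ = m·dₒ gives 1/f = (1 + 1/m)/dₒ, hence dₒ = f·(1 + 1/m).
dₒ = 172.9 × (1 + 1/3.366) = 172.9 × 1.29709 ≈ 224.267 mm.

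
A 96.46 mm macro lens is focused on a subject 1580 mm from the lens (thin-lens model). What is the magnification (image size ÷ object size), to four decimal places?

Thin lens: 1/f = 1/dₒ + 1/dᵢ → 1/dᵢ = 1/96.46 − 1/1580 = 0.0097341 mm⁻¹, so dᵢ ≈ 102.7318 mm.
Magnification m = dᵢ/dₒ = 102.7318/1580 ≈ 0.06502.

0.0650×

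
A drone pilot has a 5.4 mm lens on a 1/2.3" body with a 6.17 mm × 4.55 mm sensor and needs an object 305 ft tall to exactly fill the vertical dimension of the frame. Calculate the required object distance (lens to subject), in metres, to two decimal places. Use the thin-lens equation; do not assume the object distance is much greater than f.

110.34 m

W: 305 ft × 304.8 mm/ft = 92964.00 mm.
Magnification m = h/W = dᵢ/dₒ; combined with 1/f = 1/dₒ + 1/dᵢ this gives dₒ = f·(1 + W/h).
dₒ = 5.4 mm × (1 + 92964/4.55) = 5.4 × 20432.6477 ≈ 110336.298 mm = 110.336 m.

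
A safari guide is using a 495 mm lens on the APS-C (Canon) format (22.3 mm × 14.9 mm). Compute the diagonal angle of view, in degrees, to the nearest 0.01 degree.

Sensor diagonal = √(22.3² + 14.9²) = √719.3000 ≈ 26.8198 mm.
Angle of view α = 2·arctan(d/2f) with d = 26.8198 mm and f = 495 mm.
d/2f = 0.02709; arctan(0.02709) ≈ 1.5518°, so α ≈ 3.1036°.

3.10°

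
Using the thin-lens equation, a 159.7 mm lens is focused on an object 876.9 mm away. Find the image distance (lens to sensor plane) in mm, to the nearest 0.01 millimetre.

195.26 mm

1/dᵢ = 1/f − 1/dₒ = 1/159.7 − 1/876.9 = 0.0051214 mm⁻¹.
dᵢ = 1/0.0051214 ≈ 195.2606 mm.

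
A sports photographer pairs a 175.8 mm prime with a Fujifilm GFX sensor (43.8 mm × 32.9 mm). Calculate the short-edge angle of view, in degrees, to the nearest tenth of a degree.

Angle of view α = 2·arctan(h/2f) with h = 32.9 mm and f = 175.8 mm.
h/2f = 0.09357; arctan(0.09357) ≈ 5.3457°, so α ≈ 10.6915°.

10.7°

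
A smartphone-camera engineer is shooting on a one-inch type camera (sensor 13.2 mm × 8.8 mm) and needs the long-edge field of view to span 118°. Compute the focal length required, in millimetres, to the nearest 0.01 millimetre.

3.97 mm

From α = 2·arctan(w/2f) we get f = w / (2·tan(α/2)).
With w = 13.2 mm and α/2 = 59°, tan(α/2) ≈ 1.66428, so f ≈ 13.2 / 3.32856 ≈ 3.9657 mm.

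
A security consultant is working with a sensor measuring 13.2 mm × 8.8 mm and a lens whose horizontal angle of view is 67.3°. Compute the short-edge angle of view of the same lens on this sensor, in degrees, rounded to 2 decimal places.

From the horizontal AOV: f = 13.2 / (2·tan(33.65°)) = 13.2 / 1.33131 ≈ 9.9150 mm.
Short-edge AOV = 2·arctan(8.8 / (2 × 9.9150)) = 2·arctan(0.44377) ≈ 47.8606°.

47.86°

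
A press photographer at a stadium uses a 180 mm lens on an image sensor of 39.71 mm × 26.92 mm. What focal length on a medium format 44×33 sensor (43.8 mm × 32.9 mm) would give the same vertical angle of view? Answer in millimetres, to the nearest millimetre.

220 mm

Equal angle of view means equal height/f ratio, so f₂ = f₁ · (height₂/height₁) = 180 × 32.9/26.92.
f₂ = 180 × 1.22214 ≈ 219.985 mm.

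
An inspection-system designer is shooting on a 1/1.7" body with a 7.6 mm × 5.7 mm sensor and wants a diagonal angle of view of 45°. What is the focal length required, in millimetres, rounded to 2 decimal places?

Sensor diagonal = √(7.6² + 5.7²) = √90.2500 ≈ 9.5000 mm.
From α = 2·arctan(d/2f) we get f = d / (2·tan(α/2)).
With d = 9.5000 mm and α/2 = 22.5°, tan(α/2) ≈ 0.41421, so f ≈ 9.5000 / 0.82843 ≈ 11.4675 mm.

11.47 mm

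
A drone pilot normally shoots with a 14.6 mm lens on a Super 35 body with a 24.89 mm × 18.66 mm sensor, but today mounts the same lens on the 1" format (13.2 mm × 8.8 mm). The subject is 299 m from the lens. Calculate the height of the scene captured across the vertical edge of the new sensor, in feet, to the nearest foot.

The focal length stays 14.6 mm; the relevant sensor dimension is now h = 8.8 mm. Object distance dₒ = 299 m = 299000 mm.
Thin-lens field height W = h·(dₒ − f)/f = 8.8 × (299000 − 14.6)/14.6 ≈ 180210.378 mm = 180210.378/304.8 ft = 591.241 ft.

591 ft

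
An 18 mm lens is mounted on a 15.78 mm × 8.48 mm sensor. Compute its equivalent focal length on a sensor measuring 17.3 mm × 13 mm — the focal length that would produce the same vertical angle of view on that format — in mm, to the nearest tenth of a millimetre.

Equal angle of view means equal height/f ratio, so f₂ = f₁ · (height₂/height₁) = 18 × 13/8.48.
f₂ = 18 × 1.53302 ≈ 27.594 mm.

27.6 mm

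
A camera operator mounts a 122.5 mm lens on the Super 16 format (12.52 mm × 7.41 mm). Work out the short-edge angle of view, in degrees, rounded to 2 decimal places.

Angle of view α = 2·arctan(h/2f) with h = 7.41 mm and f = 122.5 mm.
h/2f = 0.03024; arctan(0.03024) ≈ 1.7324°, so α ≈ 3.4648°.

3.46°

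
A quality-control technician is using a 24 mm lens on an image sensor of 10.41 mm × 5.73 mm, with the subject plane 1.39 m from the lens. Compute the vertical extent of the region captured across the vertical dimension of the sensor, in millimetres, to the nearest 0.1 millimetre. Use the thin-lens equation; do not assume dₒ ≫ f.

326.1 mm

dₒ: 1.39 m = 1390 mm.
Similar triangles through the lens centre give W/dₒ = h/dᵢ; with 1/f = 1/dₒ + 1/dᵢ this gives W = h·(dₒ − f)/f.
W = 5.73 mm × (1390 − 24) / 24 = 5.73 × 56.9167 ≈ 326.132 mm.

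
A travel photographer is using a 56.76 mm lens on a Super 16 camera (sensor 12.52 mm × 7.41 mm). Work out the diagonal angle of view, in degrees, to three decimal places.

14.606°

Sensor diagonal = √(12.52² + 7.41²) = √211.6585 ≈ 14.5485 mm.
Angle of view α = 2·arctan(d/2f) with d = 14.5485 mm and f = 56.76 mm.
d/2f = 0.12816; arctan(0.12816) ≈ 7.3031°, so α ≈ 14.6062°.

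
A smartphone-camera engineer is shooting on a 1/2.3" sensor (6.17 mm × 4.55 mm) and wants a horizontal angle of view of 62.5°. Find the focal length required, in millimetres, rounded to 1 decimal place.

5.1 mm

From α = 2·arctan(w/2f) we get f = w / (2·tan(α/2)).
With w = 6.17 mm and α/2 = 31.25°, tan(α/2) ≈ 0.60681, so f ≈ 6.17 / 1.21363 ≈ 5.0839 mm.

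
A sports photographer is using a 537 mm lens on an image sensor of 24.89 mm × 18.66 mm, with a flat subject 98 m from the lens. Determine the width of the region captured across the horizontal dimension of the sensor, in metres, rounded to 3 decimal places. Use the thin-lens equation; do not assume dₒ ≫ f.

4.517 m

dₒ: 98 m = 98000 mm.
Similar triangles through the lens centre give W/dₒ = w/dᵢ; with 1/f = 1/dₒ + 1/dᵢ this gives W = w·(dₒ − f)/f.
W = 24.89 mm × (98000 − 537) / 537 = 24.89 × 181.4953 ≈ 4517.419 mm = 4.51742 m.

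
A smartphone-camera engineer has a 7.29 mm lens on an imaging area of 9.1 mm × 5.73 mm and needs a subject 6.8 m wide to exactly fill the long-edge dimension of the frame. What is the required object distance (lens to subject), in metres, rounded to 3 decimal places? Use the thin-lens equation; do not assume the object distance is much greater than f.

5.455 m

W: 6.8 m = 6800 mm.
Magnification m = w/W = dᵢ/dₒ; combined with 1/f = 1/dₒ + 1/dᵢ this gives dₒ = f·(1 + W/w).
dₒ = 7.29 mm × (1 + 6800/9.1) = 7.29 × 748.2527 ≈ 5454.763 mm = 5.45476 m.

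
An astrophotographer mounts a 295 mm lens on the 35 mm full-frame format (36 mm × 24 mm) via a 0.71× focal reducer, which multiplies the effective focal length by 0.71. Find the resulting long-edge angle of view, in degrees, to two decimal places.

9.82°

Effective focal length f = 295 × 0.71 = 209.45 mm.
α = 2·arctan(36 / (2 × 209.45)) = 2·arctan(0.08594) ≈ 9.8238°.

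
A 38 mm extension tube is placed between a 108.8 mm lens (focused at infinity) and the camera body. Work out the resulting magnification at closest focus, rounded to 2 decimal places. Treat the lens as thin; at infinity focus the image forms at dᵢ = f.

0.35×

The tube moves the image plane from f to f + e, so dᵢ = 108.8 + 38 = 146.8 mm. Focus is achieved when 1/f = 1/dₒ + 1/dᵢ, giving dₒ = 1/(1/f − 1/(f+e)).
Magnification m = dᵢ/dₒ = (f+e)·(1/f − 1/(f+e)) = e/f = 38/108.8 ≈ 0.3493.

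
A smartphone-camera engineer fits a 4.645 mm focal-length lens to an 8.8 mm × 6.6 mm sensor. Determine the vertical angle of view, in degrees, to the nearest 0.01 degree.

70.78°

Angle of view α = 2·arctan(h/2f) with h = 6.6 mm and f = 4.645 mm.
h/2f = 0.71044; arctan(0.71044) ≈ 35.3916°, so α ≈ 70.7831°.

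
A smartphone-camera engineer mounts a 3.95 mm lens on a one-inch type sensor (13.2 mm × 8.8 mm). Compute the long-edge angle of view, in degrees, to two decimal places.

Angle of view α = 2·arctan(w/2f) with w = 13.2 mm and f = 3.95 mm.
w/2f = 1.67089; arctan(1.67089) ≈ 59.1001°, so α ≈ 118.2002°.

118.20°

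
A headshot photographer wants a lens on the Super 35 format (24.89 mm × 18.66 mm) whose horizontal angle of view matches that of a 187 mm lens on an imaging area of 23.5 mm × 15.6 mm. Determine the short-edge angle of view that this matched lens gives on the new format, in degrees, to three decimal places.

5.394°

Equal horizontal AOV ⇒ f₂ = f₁ · 24.89/23.5 = 187 × 1.05915 ≈ 198.0609 mm.
Short-edge AOV on the new format = 2·arctan(18.66 / (2 × 198.0609)) = 2·arctan(0.04711) ≈ 5.3940°.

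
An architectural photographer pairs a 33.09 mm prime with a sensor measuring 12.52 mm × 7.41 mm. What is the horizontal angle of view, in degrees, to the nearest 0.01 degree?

21.43°

Angle of view α = 2·arctan(w/2f) with w = 12.52 mm and f = 33.09 mm.
w/2f = 0.18918; arctan(0.18918) ≈ 10.7127°, so α ≈ 21.4253°.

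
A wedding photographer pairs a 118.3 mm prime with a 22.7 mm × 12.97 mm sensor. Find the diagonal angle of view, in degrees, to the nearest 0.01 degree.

Sensor diagonal = √(22.7² + 12.97²) = √683.5109 ≈ 26.1440 mm.
Angle of view α = 2·arctan(d/2f) with d = 26.1440 mm and f = 118.3 mm.
d/2f = 0.11050; arctan(0.11050) ≈ 6.3055°, so α ≈ 12.6111°.

12.61°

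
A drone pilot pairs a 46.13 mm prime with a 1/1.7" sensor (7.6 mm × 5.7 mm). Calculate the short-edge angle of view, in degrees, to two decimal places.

7.07°

Angle of view α = 2·arctan(h/2f) with h = 5.7 mm and f = 46.13 mm.
h/2f = 0.06178; arctan(0.06178) ≈ 3.5353°, so α ≈ 7.0707°.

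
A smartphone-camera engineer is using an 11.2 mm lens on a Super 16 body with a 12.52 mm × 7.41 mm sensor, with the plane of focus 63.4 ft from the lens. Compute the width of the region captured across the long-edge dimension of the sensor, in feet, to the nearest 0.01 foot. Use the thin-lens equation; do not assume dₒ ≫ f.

dₒ: 63.4 ft × 304.8 mm/ft = 19324.32 mm.
Similar triangles through the lens centre give W/dₒ = w/dᵢ; with 1/f = 1/dₒ + 1/dᵢ this gives W = w·(dₒ − f)/f.
W = 12.52 mm × (19324.3 − 11.2) / 11.2 = 12.52 × 1724.3857 ≈ 21589.308 mm = 21589.308/304.8 ft = 70.8311 ft.

70.83 ft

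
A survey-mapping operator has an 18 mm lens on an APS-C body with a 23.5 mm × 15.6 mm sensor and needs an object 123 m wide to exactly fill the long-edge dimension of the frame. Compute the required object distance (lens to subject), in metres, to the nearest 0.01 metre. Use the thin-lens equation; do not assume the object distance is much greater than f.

94.23 m

W: 123 m = 123000 mm.
Magnification m = w/W = dᵢ/dₒ; combined with 1/f = 1/dₒ + 1/dᵢ this gives dₒ = f·(1 + W/w).
dₒ = 18 mm × (1 + 123000/23.5) = 18 × 5235.0426 ≈ 94230.766 mm = 94.2308 m.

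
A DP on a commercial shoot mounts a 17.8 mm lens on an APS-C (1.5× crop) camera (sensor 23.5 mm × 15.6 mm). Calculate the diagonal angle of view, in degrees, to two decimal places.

76.78°

Sensor diagonal = √(23.5² + 15.6²) = √795.6100 ≈ 28.2066 mm.
Angle of view α = 2·arctan(d/2f) with d = 28.2066 mm and f = 17.8 mm.
d/2f = 0.79232; arctan(0.79232) ≈ 38.3905°, so α ≈ 76.7809°.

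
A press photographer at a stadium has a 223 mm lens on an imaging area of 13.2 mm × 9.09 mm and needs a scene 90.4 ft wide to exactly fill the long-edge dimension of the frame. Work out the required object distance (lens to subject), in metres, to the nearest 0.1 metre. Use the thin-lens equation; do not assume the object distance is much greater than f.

465.7 m

W: 90.4 ft × 304.8 mm/ft = 27553.92 mm.
Magnification m = w/W = dᵢ/dₒ; combined with 1/f = 1/dₒ + 1/dᵢ this gives dₒ = f·(1 + W/w).
dₒ = 223 mm × (1 + 27553.9/13.2) = 223 × 2088.4181 ≈ 465717.240 mm = 465.717 m.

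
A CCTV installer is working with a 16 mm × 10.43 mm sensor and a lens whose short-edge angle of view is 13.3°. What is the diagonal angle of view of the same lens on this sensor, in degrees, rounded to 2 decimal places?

From the short-edge AOV: f = 10.43 / (2·tan(6.65°)) = 10.43 / 0.23318 ≈ 44.7300 mm.
Sensor diagonal = √(16² + 10.43²) = √364.7849 ≈ 19.0993 mm.
Diagonal AOV = 2·arctan(19.0993 / (2 × 44.7300)) = 2·arctan(0.21350) ≈ 24.1030°.

24.10°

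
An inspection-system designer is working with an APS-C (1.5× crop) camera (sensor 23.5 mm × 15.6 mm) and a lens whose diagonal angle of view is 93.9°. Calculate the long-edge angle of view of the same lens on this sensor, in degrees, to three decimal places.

83.458°

Sensor diagonal = √(23.5² + 15.6²) = √795.6100 ≈ 28.2066 mm.
From the diagonal AOV: f = 28.2066 / (2·tan(46.95°)) = 28.2066 / 2.14099 ≈ 13.1745 mm.
Long-edge AOV = 2·arctan(23.5 / (2 × 13.1745)) = 2·arctan(0.89187) ≈ 83.4577°.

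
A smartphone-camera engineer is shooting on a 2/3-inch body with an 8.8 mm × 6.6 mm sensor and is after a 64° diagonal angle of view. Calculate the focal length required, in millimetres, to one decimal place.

Sensor diagonal = √(8.8² + 6.6²) = √121.0000 ≈ 11.0000 mm.
From α = 2·arctan(d/2f) we get f = d / (2·tan(α/2)).
With d = 11.0000 mm and α/2 = 32°, tan(α/2) ≈ 0.62487, so f ≈ 11.0000 / 1.24974 ≈ 8.8018 mm.

8.8 mm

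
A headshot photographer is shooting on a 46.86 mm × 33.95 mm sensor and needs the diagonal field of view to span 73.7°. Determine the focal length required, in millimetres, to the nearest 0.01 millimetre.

Sensor diagonal = √(46.86² + 33.95²) = √3348.4621 ≈ 57.8659 mm.
From α = 2·arctan(d/2f) we get f = d / (2·tan(α/2)).
With d = 57.8659 mm and α/2 = 36.85°, tan(α/2) ≈ 0.74946, so f ≈ 57.8659 / 1.49892 ≈ 38.6052 mm.

38.61 mm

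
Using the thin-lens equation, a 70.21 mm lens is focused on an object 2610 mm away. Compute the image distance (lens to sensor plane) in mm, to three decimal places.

1/dᵢ = 1/f − 1/dₒ = 1/70.21 − 1/2610 = 0.0138598 mm⁻¹.
dᵢ = 1/0.0138598 ≈ 72.1509 mm.

72.151 mm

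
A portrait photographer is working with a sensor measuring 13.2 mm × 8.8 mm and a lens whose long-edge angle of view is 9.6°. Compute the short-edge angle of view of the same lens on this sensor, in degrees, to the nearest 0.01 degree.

6.41°

From the long-edge AOV: f = 13.2 / (2·tan(4.8°)) = 13.2 / 0.16794 ≈ 78.5973 mm.
Short-edge AOV = 2·arctan(8.8 / (2 × 78.5973)) = 2·arctan(0.05598) ≈ 6.4083°.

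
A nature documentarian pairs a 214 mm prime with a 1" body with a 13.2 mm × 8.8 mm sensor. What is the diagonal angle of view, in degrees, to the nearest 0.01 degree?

4.25°

Sensor diagonal = √(13.2² + 8.8²) = √251.6800 ≈ 15.8644 mm.
Angle of view α = 2·arctan(d/2f) with d = 15.8644 mm and f = 214 mm.
d/2f = 0.03707; arctan(0.03707) ≈ 2.1228°, so α ≈ 4.2456°.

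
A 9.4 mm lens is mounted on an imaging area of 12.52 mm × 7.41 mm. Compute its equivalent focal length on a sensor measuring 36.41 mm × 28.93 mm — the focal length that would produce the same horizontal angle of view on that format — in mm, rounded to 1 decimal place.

27.3 mm

Equal angle of view means equal width/f ratio, so f₂ = f₁ · (width₂/width₁) = 9.4 × 36.41/12.52.
f₂ = 9.4 × 2.90815 ≈ 27.337 mm.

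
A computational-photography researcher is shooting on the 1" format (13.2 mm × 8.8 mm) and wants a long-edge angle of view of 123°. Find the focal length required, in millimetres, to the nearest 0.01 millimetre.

From α = 2·arctan(w/2f) we get f = w / (2·tan(α/2)).
With w = 13.2 mm and α/2 = 61.5°, tan(α/2) ≈ 1.84177, so f ≈ 13.2 / 3.68354 ≈ 3.5835 mm.

3.58 mm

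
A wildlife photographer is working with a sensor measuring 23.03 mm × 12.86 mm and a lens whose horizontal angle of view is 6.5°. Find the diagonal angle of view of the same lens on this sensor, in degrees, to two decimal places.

From the horizontal AOV: f = 23.03 / (2·tan(3.25°)) = 23.03 / 0.11357 ≈ 202.7856 mm.
Sensor diagonal = √(23.03² + 12.86²) = √695.7605 ≈ 26.3773 mm.
Diagonal AOV = 2·arctan(26.3773 / (2 × 202.7856)) = 2·arctan(0.06504) ≈ 7.4422°.

7.44°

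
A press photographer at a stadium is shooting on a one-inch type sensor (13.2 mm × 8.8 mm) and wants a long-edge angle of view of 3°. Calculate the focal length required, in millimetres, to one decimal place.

252.0 mm

From α = 2·arctan(w/2f) we get f = w / (2·tan(α/2)).
With w = 13.2 mm and α/2 = 1.5°, tan(α/2) ≈ 0.02619, so f ≈ 13.2 / 0.05237 ≈ 252.0438 mm.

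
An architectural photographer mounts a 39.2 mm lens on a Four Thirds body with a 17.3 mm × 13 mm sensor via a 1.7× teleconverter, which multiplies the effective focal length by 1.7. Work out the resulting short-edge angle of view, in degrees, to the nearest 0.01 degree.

Effective focal length f = 39.2 × 1.7 = 66.64 mm.
α = 2·arctan(13 / (2 × 66.64)) = 2·arctan(0.09754) ≈ 11.1419°.

11.14°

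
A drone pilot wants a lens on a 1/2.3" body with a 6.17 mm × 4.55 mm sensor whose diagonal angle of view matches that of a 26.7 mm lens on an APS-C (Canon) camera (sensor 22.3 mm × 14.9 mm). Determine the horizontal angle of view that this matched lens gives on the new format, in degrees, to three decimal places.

Sensor diagonal = √(22.3² + 14.9²) = √719.3000 ≈ 26.8198 mm.
Sensor diagonal = √(6.17² + 4.55²) = √58.7714 ≈ 7.6663 mm.
Equal diagonal AOV ⇒ f₂ = f₁ · 7.6663/26.8198 = 26.7 × 0.28584 ≈ 7.6320 mm.
Horizontal AOV on the new format = 2·arctan(6.17 / (2 × 7.6320)) = 2·arctan(0.40422) ≈ 44.0189°.

44.019°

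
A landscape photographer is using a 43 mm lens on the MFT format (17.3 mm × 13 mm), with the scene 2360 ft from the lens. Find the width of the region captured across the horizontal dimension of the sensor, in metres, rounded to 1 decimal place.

289.4 m

dₒ: 2360 ft × 304.8 mm/ft = 719327.98 mm.
Similar triangles through the lens centre give W/dₒ = w/dᵢ; with 1/f = 1/dₒ + 1/dᵢ this gives W = w·(dₒ − f)/f.
W = 17.3 mm × (719328 − 43) / 43 = 17.3 × 16727.5576 ≈ 289386.747 mm = 289.387 m.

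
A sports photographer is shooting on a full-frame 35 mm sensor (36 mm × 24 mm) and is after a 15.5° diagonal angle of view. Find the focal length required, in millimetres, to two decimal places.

Sensor diagonal = √(36² + 24²) = √1872.0000 ≈ 43.2666 mm.
From α = 2·arctan(d/2f) we get f = d / (2·tan(α/2)).
With d = 43.2666 mm and α/2 = 7.75°, tan(α/2) ≈ 0.13609, so f ≈ 43.2666 / 0.27219 ≈ 158.9585 mm.

158.96 mm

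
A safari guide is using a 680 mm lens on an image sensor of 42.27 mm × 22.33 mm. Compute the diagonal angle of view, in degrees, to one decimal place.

Sensor diagonal = √(42.27² + 22.33²) = √2285.3818 ≈ 47.8057 mm.
Angle of view α = 2·arctan(d/2f) with d = 47.8057 mm and f = 680 mm.
d/2f = 0.03515; arctan(0.03515) ≈ 2.0132°, so α ≈ 4.0264°.

4.0°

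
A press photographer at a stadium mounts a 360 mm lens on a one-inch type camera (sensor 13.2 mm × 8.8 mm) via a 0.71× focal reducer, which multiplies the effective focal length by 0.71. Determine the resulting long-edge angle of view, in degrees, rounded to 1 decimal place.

Effective focal length f = 360 × 0.71 = 255.6 mm.
α = 2·arctan(13.2 / (2 × 255.6)) = 2·arctan(0.02582) ≈ 2.9583°.

3.0°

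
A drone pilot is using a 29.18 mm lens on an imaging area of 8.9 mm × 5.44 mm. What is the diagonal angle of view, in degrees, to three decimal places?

Sensor diagonal = √(8.9² + 5.44²) = √108.8036 ≈ 10.4309 mm.
Angle of view α = 2·arctan(d/2f) with d = 10.4309 mm and f = 29.18 mm.
d/2f = 0.17873; arctan(0.17873) ≈ 10.1337°, so α ≈ 20.2674°.

20.267°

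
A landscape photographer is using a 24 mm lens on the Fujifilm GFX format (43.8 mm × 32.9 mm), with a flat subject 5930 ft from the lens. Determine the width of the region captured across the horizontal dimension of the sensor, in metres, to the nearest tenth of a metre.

dₒ: 5930 ft × 304.8 mm/ft = 1807463.94 mm.
Similar triangles through the lens centre give W/dₒ = w/dᵢ; with 1/f = 1/dₒ + 1/dᵢ this gives W = w·(dₒ − f)/f.
W = 43.8 mm × (1.80746e+06 − 24) / 24 = 43.8 × 75309.9976 ≈ 3298577.894 mm = 3298.58 m.

3298.6 m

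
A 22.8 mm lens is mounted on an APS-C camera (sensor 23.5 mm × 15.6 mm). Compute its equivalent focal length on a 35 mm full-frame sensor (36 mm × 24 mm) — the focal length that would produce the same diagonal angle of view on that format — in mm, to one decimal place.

35.0 mm

Sensor diagonal = √(23.5² + 15.6²) = √795.6100 ≈ 28.2066 mm.
Sensor diagonal = √(36² + 24²) = √1872.0000 ≈ 43.2666 mm.
Equal angle of view means equal diagonal/f ratio, so f₂ = f₁ · (diagonal₂/diagonal₁) = 22.8 × 43.2666/28.2066.
f₂ = 22.8 × 1.53392 ≈ 34.973 mm.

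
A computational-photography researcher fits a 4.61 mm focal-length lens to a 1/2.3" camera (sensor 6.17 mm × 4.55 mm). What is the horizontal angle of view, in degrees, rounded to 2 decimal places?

Angle of view α = 2·arctan(w/2f) with w = 6.17 mm and f = 4.61 mm.
w/2f = 0.66920; arctan(0.66920) ≈ 33.7903°, so α ≈ 67.5807°.

67.58°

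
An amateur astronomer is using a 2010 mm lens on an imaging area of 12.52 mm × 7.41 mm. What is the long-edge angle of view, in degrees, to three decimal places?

Angle of view α = 2·arctan(w/2f) with w = 12.52 mm and f = 2010 mm.
w/2f = 0.00311; arctan(0.00311) ≈ 0.1784°, so α ≈ 0.3569°.

0.357°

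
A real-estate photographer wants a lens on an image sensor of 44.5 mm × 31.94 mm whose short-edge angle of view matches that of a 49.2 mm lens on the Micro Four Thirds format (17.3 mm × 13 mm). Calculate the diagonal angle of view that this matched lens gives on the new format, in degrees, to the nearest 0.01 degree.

25.53°

Equal short-edge AOV ⇒ f₂ = f₁ · 31.94/13 = 49.2 × 2.45692 ≈ 120.8806 mm.
Sensor diagonal = √(44.5² + 31.94²) = √3000.4136 ≈ 54.7760 mm.
Diagonal AOV on the new format = 2·arctan(54.7760 / (2 × 120.8806)) = 2·arctan(0.22657) ≈ 25.5320°.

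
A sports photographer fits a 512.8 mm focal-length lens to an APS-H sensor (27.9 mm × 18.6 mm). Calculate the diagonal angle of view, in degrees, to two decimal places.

3.75°

Sensor diagonal = √(27.9² + 18.6²) = √1124.3700 ≈ 33.5316 mm.
Angle of view α = 2·arctan(d/2f) with d = 33.5316 mm and f = 512.8 mm.
d/2f = 0.03269; arctan(0.03269) ≈ 1.8726°, so α ≈ 3.7452°.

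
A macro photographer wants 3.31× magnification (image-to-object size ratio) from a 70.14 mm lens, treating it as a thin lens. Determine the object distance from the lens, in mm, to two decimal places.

With m = dᵢ/dₒ and 1/f = 1/dₒ + 1/dᵢ, substituting dᵢ = m·dₒ gives 1/f = (1 + 1/m)/dₒ, hence dₒ = f·(1 + 1/m).
dₒ = 70.14 × (1 + 1/3.31) = 70.14 × 1.30211 ≈ 91.330 mm.

91.33 mm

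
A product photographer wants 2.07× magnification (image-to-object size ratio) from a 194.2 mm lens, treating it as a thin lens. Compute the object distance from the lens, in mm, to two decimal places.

With m = dᵢ/dₒ and 1/f = 1/dₒ + 1/dᵢ, substituting dᵢ = m·dₒ gives 1/f = (1 + 1/m)/dₒ, hence dₒ = f·(1 + 1/m).
dₒ = 194.2 × (1 + 1/2.07) = 194.2 × 1.48309 ≈ 288.016 mm.

288.02 mm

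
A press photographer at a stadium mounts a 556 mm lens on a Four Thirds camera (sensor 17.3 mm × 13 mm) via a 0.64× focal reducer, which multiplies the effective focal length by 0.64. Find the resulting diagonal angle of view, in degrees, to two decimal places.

3.48°

Effective focal length f = 556 × 0.64 = 355.84 mm.
Sensor diagonal = √(17.3² + 13²) = √468.2900 ≈ 21.6400 mm.
α = 2·arctan(21.640 / (2 × 355.84)) = 2·arctan(0.03041) ≈ 3.4833°.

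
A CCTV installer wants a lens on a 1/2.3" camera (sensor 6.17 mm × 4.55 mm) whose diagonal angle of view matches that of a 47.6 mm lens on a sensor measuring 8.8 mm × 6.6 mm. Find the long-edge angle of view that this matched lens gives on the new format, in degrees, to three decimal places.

Sensor diagonal = √(8.8² + 6.6²) = √121.0000 ≈ 11.0000 mm.
Sensor diagonal = √(6.17² + 4.55²) = √58.7714 ≈ 7.6663 mm.
Equal diagonal AOV ⇒ f₂ = f₁ · 7.6663/11.0000 = 47.6 × 0.69693 ≈ 33.1740 mm.
Long-edge AOV on the new format = 2·arctan(6.17 / (2 × 33.1740)) = 2·arctan(0.09299) ≈ 10.6258°.

10.626°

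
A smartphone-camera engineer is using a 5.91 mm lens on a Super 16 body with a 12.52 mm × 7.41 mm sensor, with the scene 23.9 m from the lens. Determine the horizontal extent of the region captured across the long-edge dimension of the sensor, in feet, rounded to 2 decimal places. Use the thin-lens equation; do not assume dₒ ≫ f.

dₒ: 23.9 m = 23900 mm.
Similar triangles through the lens centre give W/dₒ = w/dᵢ; with 1/f = 1/dₒ + 1/dᵢ this gives W = w·(dₒ − f)/f.
W = 12.52 mm × (23900 − 5.91) / 5.91 = 12.52 × 4042.9932 ≈ 50618.275 mm = 50618.275/304.8 ft = 166.07 ft.

166.07 ft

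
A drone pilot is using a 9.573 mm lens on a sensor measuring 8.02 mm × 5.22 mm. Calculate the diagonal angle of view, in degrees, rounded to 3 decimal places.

Sensor diagonal = √(8.02² + 5.22²) = √91.5688 ≈ 9.5692 mm.
Angle of view α = 2·arctan(d/2f) with d = 9.5692 mm and f = 9.573 mm.
d/2f = 0.49980; arctan(0.49980) ≈ 26.5559°, so α ≈ 53.1117°.

53.112°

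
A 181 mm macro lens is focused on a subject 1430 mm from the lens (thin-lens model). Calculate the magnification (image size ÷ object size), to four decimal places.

Thin lens: 1/f = 1/dₒ + 1/dᵢ → 1/dᵢ = 1/181 − 1/1430 = 0.0048256 mm⁻¹, so dᵢ ≈ 207.2298 mm.
Magnification m = dᵢ/dₒ = 207.2298/1430 ≈ 0.14492.

0.1449×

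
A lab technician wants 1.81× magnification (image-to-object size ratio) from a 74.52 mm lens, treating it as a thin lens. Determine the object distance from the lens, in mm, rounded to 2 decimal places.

115.69 mm

With m = dᵢ/dₒ and 1/f = 1/dₒ + 1/dᵢ, substituting dᵢ = m·dₒ gives 1/f = (1 + 1/m)/dₒ, hence dₒ = f·(1 + 1/m).
dₒ = 74.52 × (1 + 1/1.81) = 74.52 × 1.55249 ≈ 115.691 mm.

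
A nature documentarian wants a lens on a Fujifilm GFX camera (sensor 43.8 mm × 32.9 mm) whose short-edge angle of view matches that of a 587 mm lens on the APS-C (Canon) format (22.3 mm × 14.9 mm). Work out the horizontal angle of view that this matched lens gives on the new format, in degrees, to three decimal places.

1.936°

Equal short-edge AOV ⇒ f₂ = f₁ · 32.9/14.9 = 587 × 2.20805 ≈ 1296.1275 mm.
Horizontal AOV on the new format = 2·arctan(43.8 / (2 × 1296.1275)) = 2·arctan(0.01690) ≈ 1.9360°.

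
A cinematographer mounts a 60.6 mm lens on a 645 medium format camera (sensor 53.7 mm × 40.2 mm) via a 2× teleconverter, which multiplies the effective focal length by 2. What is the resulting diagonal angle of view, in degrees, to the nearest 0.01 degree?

Effective focal length f = 60.6 × 2 = 121.2 mm.
Sensor diagonal = √(53.7² + 40.2²) = √4499.7300 ≈ 67.0800 mm.
α = 2·arctan(67.080 / (2 × 121.2)) = 2·arctan(0.27673) ≈ 30.9370°.

30.94°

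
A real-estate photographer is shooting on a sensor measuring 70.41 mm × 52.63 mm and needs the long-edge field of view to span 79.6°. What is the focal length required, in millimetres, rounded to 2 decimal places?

42.25 mm

From α = 2·arctan(w/2f) we get f = w / (2·tan(α/2)).
With w = 70.41 mm and α/2 = 39.8°, tan(α/2) ≈ 0.83317, so f ≈ 70.41 / 1.66634 ≈ 42.2544 mm.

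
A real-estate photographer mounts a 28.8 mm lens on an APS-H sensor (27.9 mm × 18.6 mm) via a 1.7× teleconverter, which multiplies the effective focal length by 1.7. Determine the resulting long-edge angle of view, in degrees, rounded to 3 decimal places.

Effective focal length f = 28.8 × 1.7 = 48.96 mm.
α = 2·arctan(27.9 / (2 × 48.96)) = 2·arctan(0.28493) ≈ 31.8073°.

31.807°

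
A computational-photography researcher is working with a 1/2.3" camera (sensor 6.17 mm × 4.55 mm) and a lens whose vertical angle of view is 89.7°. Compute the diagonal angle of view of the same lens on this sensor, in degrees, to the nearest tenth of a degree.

From the vertical AOV: f = 4.55 / (2·tan(44.85°)) = 4.55 / 1.98956 ≈ 2.2869 mm.
Sensor diagonal = √(6.17² + 4.55²) = √58.7714 ≈ 7.6663 mm.
Diagonal AOV = 2·arctan(7.6663 / (2 × 2.2869)) = 2·arctan(1.67609) ≈ 118.3572°.

118.4°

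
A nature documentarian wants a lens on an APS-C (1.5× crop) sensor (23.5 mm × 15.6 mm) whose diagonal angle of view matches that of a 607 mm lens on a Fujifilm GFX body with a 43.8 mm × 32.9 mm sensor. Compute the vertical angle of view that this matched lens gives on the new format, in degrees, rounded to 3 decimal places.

2.859°

Sensor diagonal = √(43.8² + 32.9²) = √3000.8500 ≈ 54.7800 mm.
Sensor diagonal = √(23.5² + 15.6²) = √795.6100 ≈ 28.2066 mm.
Equal diagonal AOV ⇒ f₂ = f₁ · 28.2066/54.7800 = 607 × 0.51491 ≈ 312.5480 mm.
Vertical AOV on the new format = 2·arctan(15.6 / (2 × 312.5480)) = 2·arctan(0.02496) ≈ 2.8592°.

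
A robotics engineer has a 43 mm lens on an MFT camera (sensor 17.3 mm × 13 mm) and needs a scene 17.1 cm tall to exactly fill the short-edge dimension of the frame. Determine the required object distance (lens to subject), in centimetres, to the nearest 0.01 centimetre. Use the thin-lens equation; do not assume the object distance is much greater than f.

60.86 cm

W: 17.1 cm = 171 mm.
Magnification m = h/W = dᵢ/dₒ; combined with 1/f = 1/dₒ + 1/dᵢ this gives dₒ = f·(1 + W/h).
dₒ = 43 mm × (1 + 171/13) = 43 × 14.1538 ≈ 608.615 mm = 60.8615 cm.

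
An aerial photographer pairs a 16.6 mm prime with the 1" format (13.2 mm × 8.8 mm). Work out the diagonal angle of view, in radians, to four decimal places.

Sensor diagonal = √(13.2² + 8.8²) = √251.6800 ≈ 15.8644 mm.
Angle of view α = 2·arctan(d/2f) with d = 15.8644 mm and f = 16.6 mm.
d/2f = 0.47784; arctan(0.47784) ≈ 0.4458 rad, so α ≈ 0.8915 rad.

0.8915 rad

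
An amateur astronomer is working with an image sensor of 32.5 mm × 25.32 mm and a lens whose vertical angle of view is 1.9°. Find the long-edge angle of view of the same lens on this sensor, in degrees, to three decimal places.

From the vertical AOV: f = 25.32 / (2·tan(0.95°)) = 25.32 / 0.03316 ≈ 763.4717 mm.
Long-edge AOV = 2·arctan(32.5 / (2 × 763.4717)) = 2·arctan(0.02128) ≈ 2.4386°.

2.439°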